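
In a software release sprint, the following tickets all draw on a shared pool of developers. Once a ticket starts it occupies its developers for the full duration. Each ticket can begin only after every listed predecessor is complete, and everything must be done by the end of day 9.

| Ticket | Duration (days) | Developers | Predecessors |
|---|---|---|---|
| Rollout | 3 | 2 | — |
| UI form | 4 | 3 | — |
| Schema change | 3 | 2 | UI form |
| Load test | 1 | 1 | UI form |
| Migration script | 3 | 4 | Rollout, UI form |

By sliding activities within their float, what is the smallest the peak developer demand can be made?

6

Early-start (Rollout@1, UI form@1, Schema change@5, Load test@5, Migration script@5) gives peak 7: d1:5  d2:5  d3:5  d4:3  d5:7  d6:6  d7:6  d8:0  d9:0.
Shift Migration script→6.
Schedule Rollout@1, UI form@1, Schema change@5, Load test@5, Migration script@6: d1:5  d2:5  d3:5  d4:3  d5:3  d6:6  d7:6  d8:4  d9:0 — peak 6.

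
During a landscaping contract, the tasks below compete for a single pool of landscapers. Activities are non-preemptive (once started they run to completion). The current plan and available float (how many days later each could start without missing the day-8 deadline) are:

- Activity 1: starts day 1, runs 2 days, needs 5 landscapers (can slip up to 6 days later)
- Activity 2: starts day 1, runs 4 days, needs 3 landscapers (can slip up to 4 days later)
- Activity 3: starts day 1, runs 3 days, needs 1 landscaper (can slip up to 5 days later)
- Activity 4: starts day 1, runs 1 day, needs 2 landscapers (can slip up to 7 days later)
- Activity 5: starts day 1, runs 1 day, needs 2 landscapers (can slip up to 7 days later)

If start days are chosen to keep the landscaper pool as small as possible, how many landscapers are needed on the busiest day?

5

Early-start (Activity 1@1, Activity 2@1, Activity 3@1, Activity 4@1, Activity 5@1) gives peak 13: d1:13  d2:9  d3:4  d4:3  d5:0  d6:0  d7:0  d8:0.
Shift Activity 2→3, Activity 3→3, Activity 4→6, Activity 5→7.
Schedule Activity 1@1, Activity 2@3, Activity 3@3, Activity 4@6, Activity 5@7: d1:5  d2:5  d3:4  d4:4  d5:4  d6:5  d7:2  d8:0 — peak 5.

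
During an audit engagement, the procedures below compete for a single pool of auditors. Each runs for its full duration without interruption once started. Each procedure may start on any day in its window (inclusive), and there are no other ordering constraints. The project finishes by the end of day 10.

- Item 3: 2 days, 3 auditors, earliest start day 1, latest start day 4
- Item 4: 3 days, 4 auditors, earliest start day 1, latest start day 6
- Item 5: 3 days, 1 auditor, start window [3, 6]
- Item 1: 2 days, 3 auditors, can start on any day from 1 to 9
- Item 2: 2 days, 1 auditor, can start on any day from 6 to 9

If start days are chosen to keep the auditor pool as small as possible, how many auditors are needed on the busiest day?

4

Early-start (Item 3@1, Item 4@1, Item 5@3, Item 1@1, Item 2@6) gives peak 10: d1:10  d2:10  d3:5  d4:1  d5:1  d6:1  d7:1  d8:0  d9:0  d10:0.
Shift Item 4→3, Item 5→6, Item 1→6, Item 2→8.
Schedule Item 3@1, Item 4@3, Item 5@6, Item 1@6, Item 2@8: d1:3  d2:3  d3:4  d4:4  d5:4  d6:4  d7:4  d8:2  d9:1  d10:0 — peak 4.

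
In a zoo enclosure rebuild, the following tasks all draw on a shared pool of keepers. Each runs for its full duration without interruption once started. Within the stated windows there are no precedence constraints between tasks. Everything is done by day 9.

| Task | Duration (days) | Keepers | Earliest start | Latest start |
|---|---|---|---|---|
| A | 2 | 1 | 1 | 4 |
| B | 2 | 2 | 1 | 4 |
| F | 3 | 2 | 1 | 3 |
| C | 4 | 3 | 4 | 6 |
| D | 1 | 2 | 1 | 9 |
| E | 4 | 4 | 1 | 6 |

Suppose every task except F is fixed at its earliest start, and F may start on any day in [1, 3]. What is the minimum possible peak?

F@1: d1:11  d2:9  d3:6  d4:7  d5:3  d6:3  d7:3  d8:0  d9:0 → peak 11
F@2: d1:9  d2:9  d3:6  d4:9  d5:3  d6:3  d7:3  d8:0  d9:0 → peak 9
F@3: d1:9  d2:7  d3:6  d4:9  d5:5  d6:3  d7:3  d8:0  d9:0 → peak 9
Best is F@2, peak 9.

9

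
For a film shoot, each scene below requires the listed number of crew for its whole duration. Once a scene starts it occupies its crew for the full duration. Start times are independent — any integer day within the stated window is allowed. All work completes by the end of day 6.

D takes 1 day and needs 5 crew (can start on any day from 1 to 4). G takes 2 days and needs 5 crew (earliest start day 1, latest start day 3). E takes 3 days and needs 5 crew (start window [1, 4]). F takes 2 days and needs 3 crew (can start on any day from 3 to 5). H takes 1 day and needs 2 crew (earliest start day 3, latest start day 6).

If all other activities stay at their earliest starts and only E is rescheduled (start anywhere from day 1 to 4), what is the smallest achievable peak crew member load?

E@1: d1:15  d2:10  d3:10  d4:3  d5:0  d6:0 → peak 15
E@2: d1:10  d2:10  d3:10  d4:8  d5:0  d6:0 → peak 10
E@3: d1:10  d2:5  d3:10  d4:8  d5:5  d6:0 → peak 10
E@4: d1:10  d2:5  d3:5  d4:8  d5:5  d6:5 → peak 10
Best is E@2, peak 10.

10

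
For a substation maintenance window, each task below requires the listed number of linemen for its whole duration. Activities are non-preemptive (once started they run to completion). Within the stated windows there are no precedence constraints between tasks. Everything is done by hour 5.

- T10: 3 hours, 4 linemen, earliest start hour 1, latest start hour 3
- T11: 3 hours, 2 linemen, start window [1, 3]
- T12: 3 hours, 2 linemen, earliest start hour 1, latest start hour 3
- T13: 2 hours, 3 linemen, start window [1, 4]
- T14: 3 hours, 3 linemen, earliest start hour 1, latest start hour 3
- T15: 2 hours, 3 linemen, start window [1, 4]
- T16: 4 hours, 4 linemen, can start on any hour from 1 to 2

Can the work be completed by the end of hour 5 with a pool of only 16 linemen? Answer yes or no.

Schedule T10@1, T11@1, T12@1, T13@1, T14@3, T15@4, T16@1: h1:15  h2:15  h3:15  h4:10  h5:6 — peak 15 ≤ 16.

yes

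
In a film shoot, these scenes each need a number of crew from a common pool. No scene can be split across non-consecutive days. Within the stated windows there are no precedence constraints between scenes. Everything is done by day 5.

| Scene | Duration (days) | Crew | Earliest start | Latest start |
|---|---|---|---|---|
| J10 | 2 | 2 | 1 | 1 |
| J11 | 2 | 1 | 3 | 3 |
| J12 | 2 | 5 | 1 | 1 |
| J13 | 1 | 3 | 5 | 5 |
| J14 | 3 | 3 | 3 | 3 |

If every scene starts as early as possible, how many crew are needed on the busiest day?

7

Early-start schedule: J10@1, J11@3, J12@1, J13@5, J14@3.
Load per day: day 1: 7, day 2: 7, day 3: 4, day 4: 4, day 5: 6.
Peak is 7.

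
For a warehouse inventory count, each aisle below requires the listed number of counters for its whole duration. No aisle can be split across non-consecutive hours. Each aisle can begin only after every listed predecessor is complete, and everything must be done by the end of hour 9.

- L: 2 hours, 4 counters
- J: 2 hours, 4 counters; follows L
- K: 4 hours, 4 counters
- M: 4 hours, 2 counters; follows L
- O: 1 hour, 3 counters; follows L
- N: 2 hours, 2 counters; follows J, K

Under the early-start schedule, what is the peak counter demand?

13

Early-start schedule: L@1, J@3, K@1, M@3, O@3, N@5.
Load per hour: hour 1: 8, hour 2: 8, hour 3: 13, hour 4: 10, hour 5: 4, hour 6: 4, hour 7: 0, hour 8: 0, hour 9: 0.
Peak is 13.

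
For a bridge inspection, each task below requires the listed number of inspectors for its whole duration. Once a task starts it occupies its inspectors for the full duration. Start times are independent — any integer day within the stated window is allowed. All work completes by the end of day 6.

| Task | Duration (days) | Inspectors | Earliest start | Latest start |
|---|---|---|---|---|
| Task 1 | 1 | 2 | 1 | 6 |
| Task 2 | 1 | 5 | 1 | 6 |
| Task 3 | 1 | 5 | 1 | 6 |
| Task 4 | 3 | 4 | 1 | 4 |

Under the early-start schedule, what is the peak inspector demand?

16

Early-start schedule: Task 1@1, Task 2@1, Task 3@1, Task 4@1.
Load per day: day 1: 16, day 2: 4, day 3: 4, day 4: 0, day 5: 0, day 6: 0.
Peak is 16.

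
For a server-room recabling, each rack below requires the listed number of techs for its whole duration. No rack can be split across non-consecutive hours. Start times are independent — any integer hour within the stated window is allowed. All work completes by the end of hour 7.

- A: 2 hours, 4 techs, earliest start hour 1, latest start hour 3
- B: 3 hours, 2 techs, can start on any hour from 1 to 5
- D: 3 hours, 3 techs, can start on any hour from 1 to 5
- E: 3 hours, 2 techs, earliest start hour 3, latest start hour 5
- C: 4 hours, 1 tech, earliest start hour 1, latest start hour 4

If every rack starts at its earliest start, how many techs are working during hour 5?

2

At early start, hour 5 has: E.
Demand: 2 = 2.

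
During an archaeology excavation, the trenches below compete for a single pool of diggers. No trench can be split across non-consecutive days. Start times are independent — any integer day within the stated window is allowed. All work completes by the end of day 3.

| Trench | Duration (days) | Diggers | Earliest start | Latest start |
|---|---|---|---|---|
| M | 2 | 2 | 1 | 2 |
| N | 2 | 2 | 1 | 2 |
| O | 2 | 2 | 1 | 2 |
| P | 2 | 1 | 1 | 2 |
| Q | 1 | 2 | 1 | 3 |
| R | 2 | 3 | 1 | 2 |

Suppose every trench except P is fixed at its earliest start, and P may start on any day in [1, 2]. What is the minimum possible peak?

11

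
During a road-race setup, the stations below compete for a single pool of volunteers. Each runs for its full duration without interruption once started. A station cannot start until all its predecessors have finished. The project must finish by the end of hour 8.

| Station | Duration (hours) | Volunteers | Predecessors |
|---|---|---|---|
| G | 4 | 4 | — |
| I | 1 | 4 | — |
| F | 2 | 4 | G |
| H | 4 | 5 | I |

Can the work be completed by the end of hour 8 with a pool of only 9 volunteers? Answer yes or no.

yes

Schedule G@1, I@1, F@5, H@2: h1:8  h2:9  h3:9  h4:9  h5:9  h6:4  h7:0  h8:0 — peak 9 ≤ 9.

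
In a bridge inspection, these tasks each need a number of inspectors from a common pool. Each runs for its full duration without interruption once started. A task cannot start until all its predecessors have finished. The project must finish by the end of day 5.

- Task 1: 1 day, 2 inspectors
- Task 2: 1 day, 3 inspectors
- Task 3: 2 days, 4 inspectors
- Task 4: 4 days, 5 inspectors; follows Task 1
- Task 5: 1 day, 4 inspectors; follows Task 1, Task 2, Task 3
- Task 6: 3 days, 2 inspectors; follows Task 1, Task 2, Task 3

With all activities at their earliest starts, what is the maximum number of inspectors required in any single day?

11

Early-start schedule: Task 1@1, Task 2@1, Task 3@1, Task 4@2, Task 5@3, Task 6@3.
Load per day: day 1: 9, day 2: 9, day 3: 11, day 4: 7, day 5: 7.
Peak is 11.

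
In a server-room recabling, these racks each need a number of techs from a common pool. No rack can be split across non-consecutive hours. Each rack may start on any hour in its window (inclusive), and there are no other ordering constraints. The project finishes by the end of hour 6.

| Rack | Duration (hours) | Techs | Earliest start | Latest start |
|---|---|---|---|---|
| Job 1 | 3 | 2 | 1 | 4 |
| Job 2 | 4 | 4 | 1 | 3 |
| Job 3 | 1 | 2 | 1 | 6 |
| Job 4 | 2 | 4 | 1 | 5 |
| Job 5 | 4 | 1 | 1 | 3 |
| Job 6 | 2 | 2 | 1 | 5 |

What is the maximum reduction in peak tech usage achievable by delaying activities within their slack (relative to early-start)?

Early-start peak: h1:15  h2:13  h3:7  h4:5  h5:0  h6:0 ⇒ 15.
Leveled (Job 1@1, Job 2@1, Job 3@4, Job 4@5, Job 5@1, Job 6@5): h1:7  h2:7  h3:7  h4:7  h5:6  h6:6 ⇒ 7.
Reduction 15 − 7 = 8.

8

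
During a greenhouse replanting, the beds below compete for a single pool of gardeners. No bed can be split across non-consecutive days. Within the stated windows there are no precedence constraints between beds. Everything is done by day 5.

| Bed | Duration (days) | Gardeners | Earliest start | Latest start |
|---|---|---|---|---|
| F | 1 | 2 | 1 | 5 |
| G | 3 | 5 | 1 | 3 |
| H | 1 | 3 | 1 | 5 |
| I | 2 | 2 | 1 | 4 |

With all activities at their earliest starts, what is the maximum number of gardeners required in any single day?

Early-start schedule: F@1, G@1, H@1, I@1.
Load per day: day 1: 12, day 2: 7, day 3: 5, day 4: 0, day 5: 0.
Peak is 12.

12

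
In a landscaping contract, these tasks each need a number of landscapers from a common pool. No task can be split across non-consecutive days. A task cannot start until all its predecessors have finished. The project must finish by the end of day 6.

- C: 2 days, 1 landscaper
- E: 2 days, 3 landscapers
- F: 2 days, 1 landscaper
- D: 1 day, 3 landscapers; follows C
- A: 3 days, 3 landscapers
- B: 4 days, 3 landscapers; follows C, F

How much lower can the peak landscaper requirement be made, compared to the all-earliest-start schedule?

3

Early-start peak: d1:8  d2:8  d3:9  d4:3  d5:3  d6:3 ⇒ 9.
Leveled (C@1, E@1, F@1, D@3, A@4, B@3): d1:5  d2:5  d3:6  d4:6  d5:6  d6:6 ⇒ 6.
Reduction 9 − 6 = 3.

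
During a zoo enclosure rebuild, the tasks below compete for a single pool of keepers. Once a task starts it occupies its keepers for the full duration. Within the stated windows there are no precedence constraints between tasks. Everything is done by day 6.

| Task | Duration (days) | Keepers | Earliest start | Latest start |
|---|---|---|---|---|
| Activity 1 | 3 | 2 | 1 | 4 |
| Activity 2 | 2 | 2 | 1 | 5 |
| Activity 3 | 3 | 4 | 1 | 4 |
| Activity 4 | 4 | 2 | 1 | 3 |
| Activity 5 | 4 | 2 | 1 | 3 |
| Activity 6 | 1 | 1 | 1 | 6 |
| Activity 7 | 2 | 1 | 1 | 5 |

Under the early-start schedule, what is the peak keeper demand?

Early-start schedule: Activity 1@1, Activity 2@1, Activity 3@1, Activity 4@1, Activity 5@1, Activity 6@1, Activity 7@1.
Load per day: day 1: 14, day 2: 13, day 3: 10, day 4: 4, day 5: 0, day 6: 0.
Peak is 14.

14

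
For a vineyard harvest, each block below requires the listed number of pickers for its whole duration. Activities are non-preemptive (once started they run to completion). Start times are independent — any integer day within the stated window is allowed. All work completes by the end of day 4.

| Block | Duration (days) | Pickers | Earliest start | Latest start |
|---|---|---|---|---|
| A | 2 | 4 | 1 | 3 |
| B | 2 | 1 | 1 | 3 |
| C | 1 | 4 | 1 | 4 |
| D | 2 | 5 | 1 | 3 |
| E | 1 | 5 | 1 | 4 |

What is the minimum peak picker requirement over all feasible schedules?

Early-start (A@1, B@1, C@1, D@1, E@1) gives peak 19: d1:19  d2:10  d3:0  d4:0.
Shift B→2, C→2, D→3.
Schedule A@1, B@2, C@2, D@3, E@1: d1:9  d2:9  d3:6  d4:5 — peak 9.

9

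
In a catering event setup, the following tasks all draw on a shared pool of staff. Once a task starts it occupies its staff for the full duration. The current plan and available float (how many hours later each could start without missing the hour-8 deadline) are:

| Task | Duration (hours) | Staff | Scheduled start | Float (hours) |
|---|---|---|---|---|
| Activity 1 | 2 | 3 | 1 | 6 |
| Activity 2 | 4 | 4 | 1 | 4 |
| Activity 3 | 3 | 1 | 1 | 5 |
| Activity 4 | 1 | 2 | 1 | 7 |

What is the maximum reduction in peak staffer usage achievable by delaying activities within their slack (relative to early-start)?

6

Early-start peak: h1:10  h2:8  h3:5  h4:4  h5:0  h6:0  h7:0  h8:0 ⇒ 10.
Leveled (Activity 1@1, Activity 2@4, Activity 3@1, Activity 4@3): h1:4  h2:4  h3:3  h4:4  h5:4  h6:4  h7:4  h8:0 ⇒ 4.
Reduction 10 − 4 = 6.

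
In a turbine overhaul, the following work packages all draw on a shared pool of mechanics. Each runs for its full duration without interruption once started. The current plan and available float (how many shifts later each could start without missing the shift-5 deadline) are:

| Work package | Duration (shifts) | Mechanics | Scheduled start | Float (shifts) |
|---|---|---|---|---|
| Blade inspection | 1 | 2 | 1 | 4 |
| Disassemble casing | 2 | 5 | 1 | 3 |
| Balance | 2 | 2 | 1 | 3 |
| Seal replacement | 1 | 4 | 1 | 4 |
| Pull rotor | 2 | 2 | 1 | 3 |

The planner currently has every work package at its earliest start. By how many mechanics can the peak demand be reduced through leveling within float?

Early-start peak: s1:15  s2:9  s3:0  s4:0  s5:0 ⇒ 15.
Leveled (Blade inspection@1, Disassemble casing@2, Balance@4, Seal replacement@1, Pull rotor@4): s1:6  s2:5  s3:5  s4:4  s5:4 ⇒ 6.
Reduction 15 − 6 = 9.

9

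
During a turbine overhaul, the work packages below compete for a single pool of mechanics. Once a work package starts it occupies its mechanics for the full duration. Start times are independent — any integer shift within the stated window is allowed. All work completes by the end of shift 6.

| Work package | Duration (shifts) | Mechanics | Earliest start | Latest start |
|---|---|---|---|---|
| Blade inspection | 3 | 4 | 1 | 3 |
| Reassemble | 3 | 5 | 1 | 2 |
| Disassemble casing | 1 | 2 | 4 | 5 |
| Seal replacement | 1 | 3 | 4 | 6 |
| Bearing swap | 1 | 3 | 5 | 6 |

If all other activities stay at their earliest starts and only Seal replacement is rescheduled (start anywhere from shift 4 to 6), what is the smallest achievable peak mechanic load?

Seal replacement@4: s1:9  s2:9  s3:9  s4:5  s5:3  s6:0 → peak 9
Seal replacement@5: s1:9  s2:9  s3:9  s4:2  s5:6  s6:0 → peak 9
Seal replacement@6: s1:9  s2:9  s3:9  s4:2  s5:3  s6:3 → peak 9
Best is Seal replacement@4, peak 9.

9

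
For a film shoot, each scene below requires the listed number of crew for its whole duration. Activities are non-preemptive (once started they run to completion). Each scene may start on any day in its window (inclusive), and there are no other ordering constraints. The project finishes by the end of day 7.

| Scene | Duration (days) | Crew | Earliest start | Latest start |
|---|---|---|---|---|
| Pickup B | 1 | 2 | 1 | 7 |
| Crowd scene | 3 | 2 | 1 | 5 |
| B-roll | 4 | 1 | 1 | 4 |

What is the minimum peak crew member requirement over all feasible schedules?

3

Early-start (Pickup B@1, Crowd scene@1, B-roll@1) gives peak 5: d1:5  d2:3  d3:3  d4:1  d5:0  d6:0  d7:0.
Shift Crowd scene→2.
Schedule Pickup B@1, Crowd scene@2, B-roll@1: d1:3  d2:3  d3:3  d4:3  d5:0  d6:0  d7:0 — peak 3.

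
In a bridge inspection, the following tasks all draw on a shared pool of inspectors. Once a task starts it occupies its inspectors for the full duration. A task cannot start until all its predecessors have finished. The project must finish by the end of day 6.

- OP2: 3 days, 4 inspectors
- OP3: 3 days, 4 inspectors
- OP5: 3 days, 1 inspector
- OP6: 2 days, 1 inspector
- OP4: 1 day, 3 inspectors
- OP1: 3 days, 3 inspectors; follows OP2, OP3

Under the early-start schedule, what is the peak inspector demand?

13

Early-start schedule: OP2@1, OP3@1, OP5@1, OP6@1, OP4@1, OP1@4.
Load per day: day 1: 13, day 2: 10, day 3: 9, day 4: 3, day 5: 3, day 6: 3.
Peak is 13.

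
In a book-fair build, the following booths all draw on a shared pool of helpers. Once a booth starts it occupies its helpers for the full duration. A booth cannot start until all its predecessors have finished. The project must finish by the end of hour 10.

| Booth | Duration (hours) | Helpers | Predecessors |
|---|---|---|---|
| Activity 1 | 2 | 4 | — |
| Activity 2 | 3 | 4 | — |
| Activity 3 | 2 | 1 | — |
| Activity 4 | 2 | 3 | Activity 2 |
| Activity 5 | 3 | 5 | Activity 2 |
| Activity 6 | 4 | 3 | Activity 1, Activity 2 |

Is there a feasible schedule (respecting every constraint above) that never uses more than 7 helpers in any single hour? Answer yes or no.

no

The minimum achievable peak is 8; 7 < 8, so no feasible schedule stays within the cap.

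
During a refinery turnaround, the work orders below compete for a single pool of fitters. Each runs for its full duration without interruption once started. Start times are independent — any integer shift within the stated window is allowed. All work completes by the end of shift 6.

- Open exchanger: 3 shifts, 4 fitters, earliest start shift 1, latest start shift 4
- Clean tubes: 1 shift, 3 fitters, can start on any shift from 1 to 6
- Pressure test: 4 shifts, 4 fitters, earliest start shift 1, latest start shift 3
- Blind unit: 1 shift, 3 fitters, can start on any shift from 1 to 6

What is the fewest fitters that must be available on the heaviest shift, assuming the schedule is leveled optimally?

8

Early-start (Open exchanger@1, Clean tubes@1, Pressure test@1, Blind unit@1) gives peak 14: s1:14  s2:8  s3:8  s4:4  s5:0  s6:0.
Shift Pressure test→2, Blind unit→4.
Schedule Open exchanger@1, Clean tubes@1, Pressure test@2, Blind unit@4: s1:7  s2:8  s3:8  s4:7  s5:4  s6:0 — peak 8.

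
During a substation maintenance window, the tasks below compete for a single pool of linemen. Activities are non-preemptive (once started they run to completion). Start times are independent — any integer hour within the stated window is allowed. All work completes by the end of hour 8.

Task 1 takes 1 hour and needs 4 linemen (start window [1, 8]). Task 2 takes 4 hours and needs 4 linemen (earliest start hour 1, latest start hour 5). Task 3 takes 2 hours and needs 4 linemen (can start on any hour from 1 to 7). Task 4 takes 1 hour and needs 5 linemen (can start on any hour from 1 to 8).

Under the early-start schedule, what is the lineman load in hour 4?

4

At early start, hour 4 has: Task 2.
Demand: 4 = 4.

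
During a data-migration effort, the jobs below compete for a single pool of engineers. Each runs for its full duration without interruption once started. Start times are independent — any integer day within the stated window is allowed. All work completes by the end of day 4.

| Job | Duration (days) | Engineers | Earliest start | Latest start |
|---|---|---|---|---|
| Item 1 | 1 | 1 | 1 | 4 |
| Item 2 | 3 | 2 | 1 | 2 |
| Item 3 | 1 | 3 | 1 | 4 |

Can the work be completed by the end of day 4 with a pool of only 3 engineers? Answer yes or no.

Schedule Item 1@1, Item 2@1, Item 3@4: d1:3  d2:2  d3:2  d4:3 — peak 3 ≤ 3.

yes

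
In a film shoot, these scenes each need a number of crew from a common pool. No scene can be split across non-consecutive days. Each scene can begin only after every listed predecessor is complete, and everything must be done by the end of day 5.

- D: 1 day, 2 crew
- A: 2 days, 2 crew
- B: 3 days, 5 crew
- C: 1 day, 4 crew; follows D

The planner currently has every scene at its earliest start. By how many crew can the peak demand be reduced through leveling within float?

5

Early-start peak: d1:9  d2:11  d3:5  d4:0  d5:0 ⇒ 11.
Leveled (D@1, A@1, B@3, C@2): d1:4  d2:6  d3:5  d4:5  d5:5 ⇒ 6.
Reduction 11 − 6 = 5.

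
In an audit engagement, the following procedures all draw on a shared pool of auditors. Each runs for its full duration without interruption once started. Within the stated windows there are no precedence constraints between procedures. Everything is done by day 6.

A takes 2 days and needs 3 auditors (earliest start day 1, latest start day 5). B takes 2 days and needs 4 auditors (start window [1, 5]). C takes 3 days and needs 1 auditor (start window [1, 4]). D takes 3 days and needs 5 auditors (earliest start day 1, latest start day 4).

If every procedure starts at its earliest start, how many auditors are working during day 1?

At early start, day 1 has: A, B, C, D.
Demand: 3 + 4 + 1 + 5 = 13.

13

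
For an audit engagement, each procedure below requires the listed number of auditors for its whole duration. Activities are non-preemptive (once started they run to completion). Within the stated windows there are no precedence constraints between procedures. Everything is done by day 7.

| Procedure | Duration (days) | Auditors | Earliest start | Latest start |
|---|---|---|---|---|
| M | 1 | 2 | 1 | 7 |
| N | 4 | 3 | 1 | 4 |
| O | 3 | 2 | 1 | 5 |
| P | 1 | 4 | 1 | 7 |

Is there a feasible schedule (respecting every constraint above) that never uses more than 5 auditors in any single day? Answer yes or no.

yes

Schedule M@1, N@1, O@2, P@5: d1:5  d2:5  d3:5  d4:5  d5:4  d6:0  d7:0 — peak 5 ≤ 5.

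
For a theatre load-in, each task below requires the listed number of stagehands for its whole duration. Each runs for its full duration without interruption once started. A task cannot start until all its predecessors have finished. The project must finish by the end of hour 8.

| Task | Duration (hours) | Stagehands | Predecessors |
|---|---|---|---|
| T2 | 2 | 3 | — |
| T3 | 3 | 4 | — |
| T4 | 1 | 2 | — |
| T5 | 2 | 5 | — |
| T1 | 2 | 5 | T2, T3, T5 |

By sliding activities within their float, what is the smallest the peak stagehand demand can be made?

7

Early-start (T2@1, T3@1, T4@1, T5@1, T1@4) gives peak 14: h1:14  h2:12  h3:4  h4:5  h5:5  h6:0  h7:0  h8:0.
Shift T4→3, T5→4, T1→6.
Schedule T2@1, T3@1, T4@3, T5@4, T1@6: h1:7  h2:7  h3:6  h4:5  h5:5  h6:5  h7:5  h8:0 — peak 7.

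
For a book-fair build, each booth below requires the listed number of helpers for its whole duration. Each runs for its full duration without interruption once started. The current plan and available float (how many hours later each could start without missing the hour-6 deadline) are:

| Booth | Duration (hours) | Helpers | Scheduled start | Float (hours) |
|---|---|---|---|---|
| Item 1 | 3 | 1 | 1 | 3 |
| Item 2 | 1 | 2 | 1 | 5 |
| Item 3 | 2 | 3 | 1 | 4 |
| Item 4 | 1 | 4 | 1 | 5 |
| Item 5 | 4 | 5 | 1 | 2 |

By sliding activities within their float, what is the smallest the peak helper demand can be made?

7

Early-start (Item 1@1, Item 2@1, Item 3@1, Item 4@1, Item 5@1) gives peak 15: h1:15  h2:9  h3:6  h4:5  h5:0  h6:0.
Shift Item 2→4, Item 3→5, Item 4→5.
Schedule Item 1@1, Item 2@4, Item 3@5, Item 4@5, Item 5@1: h1:6  h2:6  h3:6  h4:7  h5:7  h6:3 — peak 7.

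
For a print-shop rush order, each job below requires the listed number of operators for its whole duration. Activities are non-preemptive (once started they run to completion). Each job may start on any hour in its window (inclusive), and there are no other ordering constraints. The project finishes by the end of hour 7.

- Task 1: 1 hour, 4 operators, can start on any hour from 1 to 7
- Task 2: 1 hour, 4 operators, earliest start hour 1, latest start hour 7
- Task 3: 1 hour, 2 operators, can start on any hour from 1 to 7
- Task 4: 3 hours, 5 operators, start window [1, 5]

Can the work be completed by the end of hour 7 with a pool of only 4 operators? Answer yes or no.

no

The minimum achievable peak is 5; 4 < 5, so no feasible schedule stays within the cap.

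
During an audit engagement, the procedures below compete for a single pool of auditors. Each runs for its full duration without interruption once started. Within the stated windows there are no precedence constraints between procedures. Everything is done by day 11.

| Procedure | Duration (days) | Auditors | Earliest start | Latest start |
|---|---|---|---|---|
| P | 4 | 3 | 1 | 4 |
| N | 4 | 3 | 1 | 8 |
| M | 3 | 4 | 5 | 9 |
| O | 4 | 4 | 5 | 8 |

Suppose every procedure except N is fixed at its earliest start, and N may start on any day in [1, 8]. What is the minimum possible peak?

N@1: d1:6  d2:6  d3:6  d4:6  d5:8  d6:8  d7:8  d8:4  d9:0  d10:0  d11:0 → peak 8
N@2: d1:3  d2:6  d3:6  d4:6  d5:11  d6:8  d7:8  d8:4  d9:0  d10:0  d11:0 → peak 11
N@3: d1:3  d2:3  d3:6  d4:6  d5:11  d6:11  d7:8  d8:4  d9:0  d10:0  d11:0 → peak 11
N@4: d1:3  d2:3  d3:3  d4:6  d5:11  d6:11  d7:11  d8:4  d9:0  d10:0  d11:0 → peak 11
N@5: d1:3  d2:3  d3:3  d4:3  d5:11  d6:11  d7:11  d8:7  d9:0  d10:0  d11:0 → peak 11
N@6: d1:3  d2:3  d3:3  d4:3  d5:8  d6:11  d7:11  d8:7  d9:3  d10:0  d11:0 → peak 11
N@7: d1:3  d2:3  d3:3  d4:3  d5:8  d6:8  d7:11  d8:7  d9:3  d10:3  d11:0 → peak 11
N@8: d1:3  d2:3  d3:3  d4:3  d5:8  d6:8  d7:8  d8:7  d9:3  d10:3  d11:3 → peak 8
Best is N@1, peak 8.

8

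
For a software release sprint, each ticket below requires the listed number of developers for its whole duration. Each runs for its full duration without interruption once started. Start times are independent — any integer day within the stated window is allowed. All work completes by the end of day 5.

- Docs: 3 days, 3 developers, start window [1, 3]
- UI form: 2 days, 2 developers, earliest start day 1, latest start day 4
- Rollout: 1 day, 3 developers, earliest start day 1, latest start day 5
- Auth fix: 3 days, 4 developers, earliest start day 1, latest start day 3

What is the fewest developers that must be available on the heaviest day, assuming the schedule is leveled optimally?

7

Early-start (Docs@1, UI form@1, Rollout@1, Auth fix@1) gives peak 12: d1:12  d2:9  d3:7  d4:0  d5:0.
Shift Rollout→4, Auth fix→3.
Schedule Docs@1, UI form@1, Rollout@4, Auth fix@3: d1:5  d2:5  d3:7  d4:7  d5:4 — peak 7.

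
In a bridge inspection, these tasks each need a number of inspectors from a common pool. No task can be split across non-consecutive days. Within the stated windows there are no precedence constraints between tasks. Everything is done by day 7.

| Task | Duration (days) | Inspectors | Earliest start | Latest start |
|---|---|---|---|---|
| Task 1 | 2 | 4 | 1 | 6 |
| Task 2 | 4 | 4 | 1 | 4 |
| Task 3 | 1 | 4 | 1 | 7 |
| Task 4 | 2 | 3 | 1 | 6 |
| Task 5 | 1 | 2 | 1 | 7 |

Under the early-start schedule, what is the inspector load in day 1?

17

At early start, day 1 has: Task 1, Task 2, Task 3, Task 4, Task 5.
Demand: 4 + 4 + 4 + 3 + 2 = 17.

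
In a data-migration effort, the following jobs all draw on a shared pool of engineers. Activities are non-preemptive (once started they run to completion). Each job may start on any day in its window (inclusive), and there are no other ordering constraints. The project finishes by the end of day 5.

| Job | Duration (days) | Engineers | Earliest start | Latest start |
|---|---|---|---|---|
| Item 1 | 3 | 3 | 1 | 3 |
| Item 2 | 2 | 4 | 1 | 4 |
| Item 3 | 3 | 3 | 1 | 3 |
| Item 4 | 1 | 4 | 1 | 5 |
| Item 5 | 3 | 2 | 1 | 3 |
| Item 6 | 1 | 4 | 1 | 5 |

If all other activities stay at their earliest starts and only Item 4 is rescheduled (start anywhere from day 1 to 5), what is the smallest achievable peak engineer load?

16

Item 4@1: d1:20  d2:12  d3:8  d4:0  d5:0 → peak 20
Item 4@2: d1:16  d2:16  d3:8  d4:0  d5:0 → peak 16
Item 4@3: d1:16  d2:12  d3:12  d4:0  d5:0 → peak 16
Item 4@4: d1:16  d2:12  d3:8  d4:4  d5:0 → peak 16
Item 4@5: d1:16  d2:12  d3:8  d4:0  d5:4 → peak 16
Best is Item 4@2, peak 16.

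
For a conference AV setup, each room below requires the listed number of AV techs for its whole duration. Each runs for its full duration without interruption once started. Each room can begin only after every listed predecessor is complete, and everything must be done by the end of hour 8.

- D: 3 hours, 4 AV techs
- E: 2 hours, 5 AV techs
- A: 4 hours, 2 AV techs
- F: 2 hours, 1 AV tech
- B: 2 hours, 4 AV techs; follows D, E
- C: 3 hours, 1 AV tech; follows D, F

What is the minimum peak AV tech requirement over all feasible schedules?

6

Early-start (D@1, E@1, A@1, F@1, B@4, C@4) gives peak 12: h1:12  h2:12  h3:6  h4:7  h5:5  h6:1  h7:0  h8:0.
Shift E→5, F→4, B→7, C→6.
Schedule D@1, E@5, A@1, F@4, B@7, C@6: h1:6  h2:6  h3:6  h4:3  h5:6  h6:6  h7:5  h8:5 — peak 6.
Total AV tech-hours = 43 over 8 hours ⇒ peak ≥ ⌈43/8⌉ = 6, so 6 is optimal.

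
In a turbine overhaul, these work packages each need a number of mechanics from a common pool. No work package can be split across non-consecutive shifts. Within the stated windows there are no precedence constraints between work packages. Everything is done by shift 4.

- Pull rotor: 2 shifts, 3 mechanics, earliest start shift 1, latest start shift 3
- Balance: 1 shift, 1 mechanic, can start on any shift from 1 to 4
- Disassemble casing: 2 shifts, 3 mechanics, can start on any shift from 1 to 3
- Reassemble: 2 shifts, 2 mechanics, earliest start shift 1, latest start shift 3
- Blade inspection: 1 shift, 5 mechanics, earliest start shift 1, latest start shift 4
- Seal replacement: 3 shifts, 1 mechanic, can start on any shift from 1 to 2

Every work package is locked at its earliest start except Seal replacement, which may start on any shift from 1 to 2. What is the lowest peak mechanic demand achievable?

Seal replacement@1: s1:15  s2:9  s3:1  s4:0 → peak 15
Seal replacement@2: s1:14  s2:9  s3:1  s4:1 → peak 14
Best is Seal replacement@2, peak 14.

14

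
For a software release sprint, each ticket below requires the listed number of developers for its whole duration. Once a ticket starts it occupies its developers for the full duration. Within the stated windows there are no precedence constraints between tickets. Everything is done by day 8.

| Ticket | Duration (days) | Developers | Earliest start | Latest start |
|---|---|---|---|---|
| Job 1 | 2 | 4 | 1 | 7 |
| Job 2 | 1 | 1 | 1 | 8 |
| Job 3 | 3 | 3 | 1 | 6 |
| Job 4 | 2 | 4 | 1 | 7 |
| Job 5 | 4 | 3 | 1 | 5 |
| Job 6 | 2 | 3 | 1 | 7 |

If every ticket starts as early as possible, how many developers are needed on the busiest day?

Early-start schedule: Job 1@1, Job 2@1, Job 3@1, Job 4@1, Job 5@1, Job 6@1.
Load per day: day 1: 18, day 2: 17, day 3: 6, day 4: 3, day 5: 0, day 6: 0, day 7: 0, day 8: 0.
Peak is 18.

18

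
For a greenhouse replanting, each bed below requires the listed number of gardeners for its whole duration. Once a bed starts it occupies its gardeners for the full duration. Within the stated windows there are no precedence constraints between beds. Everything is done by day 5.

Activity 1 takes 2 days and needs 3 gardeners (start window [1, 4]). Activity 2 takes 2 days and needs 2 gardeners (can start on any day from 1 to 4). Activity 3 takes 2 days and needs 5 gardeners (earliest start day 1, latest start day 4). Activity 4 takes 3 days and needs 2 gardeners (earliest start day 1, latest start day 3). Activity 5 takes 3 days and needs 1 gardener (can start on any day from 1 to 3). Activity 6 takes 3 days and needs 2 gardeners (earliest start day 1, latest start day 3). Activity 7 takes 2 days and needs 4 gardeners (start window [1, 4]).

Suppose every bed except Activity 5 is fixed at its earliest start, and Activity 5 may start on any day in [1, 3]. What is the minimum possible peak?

Activity 5@1: d1:19  d2:19  d3:5  d4:0  d5:0 → peak 19
Activity 5@2: d1:18  d2:19  d3:5  d4:1  d5:0 → peak 19
Activity 5@3: d1:18  d2:18  d3:5  d4:1  d5:1 → peak 18
Best is Activity 5@3, peak 18.

18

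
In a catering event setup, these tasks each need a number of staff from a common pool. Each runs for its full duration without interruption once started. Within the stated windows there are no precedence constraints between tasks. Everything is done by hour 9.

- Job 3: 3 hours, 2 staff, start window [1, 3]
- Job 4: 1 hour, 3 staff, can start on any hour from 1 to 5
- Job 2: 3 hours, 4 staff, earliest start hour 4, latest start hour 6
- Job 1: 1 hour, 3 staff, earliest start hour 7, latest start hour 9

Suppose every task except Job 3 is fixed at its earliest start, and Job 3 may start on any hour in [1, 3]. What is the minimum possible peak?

5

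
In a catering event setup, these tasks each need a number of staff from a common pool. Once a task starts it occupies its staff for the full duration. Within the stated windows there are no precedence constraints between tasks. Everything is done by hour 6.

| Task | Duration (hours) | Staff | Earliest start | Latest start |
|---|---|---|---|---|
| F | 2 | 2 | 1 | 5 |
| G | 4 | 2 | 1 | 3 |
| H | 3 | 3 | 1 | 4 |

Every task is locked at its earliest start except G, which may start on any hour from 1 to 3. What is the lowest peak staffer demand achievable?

5

G@1: h1:7  h2:7  h3:5  h4:2  h5:0  h6:0 → peak 7
G@2: h1:5  h2:7  h3:5  h4:2  h5:2  h6:0 → peak 7
G@3: h1:5  h2:5  h3:5  h4:2  h5:2  h6:2 → peak 5
Best is G@3, peak 5.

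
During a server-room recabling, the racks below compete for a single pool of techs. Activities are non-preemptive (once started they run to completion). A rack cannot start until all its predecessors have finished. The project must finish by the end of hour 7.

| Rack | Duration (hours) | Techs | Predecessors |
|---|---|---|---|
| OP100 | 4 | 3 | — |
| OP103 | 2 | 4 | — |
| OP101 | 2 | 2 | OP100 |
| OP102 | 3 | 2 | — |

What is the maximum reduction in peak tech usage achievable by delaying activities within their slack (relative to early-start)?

3

Early-start peak: h1:9  h2:9  h3:5  h4:3  h5:2  h6:2  h7:0 ⇒ 9.
Leveled (OP100@1, OP103@5, OP101@5, OP102@1): h1:5  h2:5  h3:5  h4:3  h5:6  h6:6  h7:0 ⇒ 6.
Reduction 9 − 6 = 3.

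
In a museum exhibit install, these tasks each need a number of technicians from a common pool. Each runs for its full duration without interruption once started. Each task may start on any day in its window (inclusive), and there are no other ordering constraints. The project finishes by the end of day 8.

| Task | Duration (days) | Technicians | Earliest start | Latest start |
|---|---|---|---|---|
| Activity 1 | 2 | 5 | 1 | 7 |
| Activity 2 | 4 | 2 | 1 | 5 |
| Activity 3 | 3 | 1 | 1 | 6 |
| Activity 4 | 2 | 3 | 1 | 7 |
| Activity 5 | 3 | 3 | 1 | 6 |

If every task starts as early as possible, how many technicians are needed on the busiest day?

Early-start schedule: Activity 1@1, Activity 2@1, Activity 3@1, Activity 4@1, Activity 5@1.
Load per day: day 1: 14, day 2: 14, day 3: 6, day 4: 2, day 5: 0, day 6: 0, day 7: 0, day 8: 0.
Peak is 14.

14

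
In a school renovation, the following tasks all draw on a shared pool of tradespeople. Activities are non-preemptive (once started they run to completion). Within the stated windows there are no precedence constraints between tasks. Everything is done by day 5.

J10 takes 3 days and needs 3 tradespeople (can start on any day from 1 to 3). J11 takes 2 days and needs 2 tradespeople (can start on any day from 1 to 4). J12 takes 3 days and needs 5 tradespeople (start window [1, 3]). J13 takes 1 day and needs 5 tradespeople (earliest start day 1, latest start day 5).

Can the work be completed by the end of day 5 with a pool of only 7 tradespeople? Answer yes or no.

The minimum achievable peak is 8; 7 < 8, so no feasible schedule stays within the cap.

no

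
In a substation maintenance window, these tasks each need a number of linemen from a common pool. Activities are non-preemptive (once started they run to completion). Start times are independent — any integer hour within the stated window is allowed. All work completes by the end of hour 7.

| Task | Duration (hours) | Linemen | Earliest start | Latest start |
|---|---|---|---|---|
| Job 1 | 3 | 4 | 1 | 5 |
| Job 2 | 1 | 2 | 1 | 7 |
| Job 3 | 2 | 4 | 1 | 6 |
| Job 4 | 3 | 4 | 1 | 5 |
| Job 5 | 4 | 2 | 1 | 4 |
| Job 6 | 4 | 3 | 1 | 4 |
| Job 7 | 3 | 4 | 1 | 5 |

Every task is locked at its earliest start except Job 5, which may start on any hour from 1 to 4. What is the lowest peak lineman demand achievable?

Job 5@1: h1:23  h2:21  h3:17  h4:5  h5:0  h6:0  h7:0 → peak 23
Job 5@2: h1:21  h2:21  h3:17  h4:5  h5:2  h6:0  h7:0 → peak 21
Job 5@3: h1:21  h2:19  h3:17  h4:5  h5:2  h6:2  h7:0 → peak 21
Job 5@4: h1:21  h2:19  h3:15  h4:5  h5:2  h6:2  h7:2 → peak 21
Best is Job 5@2, peak 21.

21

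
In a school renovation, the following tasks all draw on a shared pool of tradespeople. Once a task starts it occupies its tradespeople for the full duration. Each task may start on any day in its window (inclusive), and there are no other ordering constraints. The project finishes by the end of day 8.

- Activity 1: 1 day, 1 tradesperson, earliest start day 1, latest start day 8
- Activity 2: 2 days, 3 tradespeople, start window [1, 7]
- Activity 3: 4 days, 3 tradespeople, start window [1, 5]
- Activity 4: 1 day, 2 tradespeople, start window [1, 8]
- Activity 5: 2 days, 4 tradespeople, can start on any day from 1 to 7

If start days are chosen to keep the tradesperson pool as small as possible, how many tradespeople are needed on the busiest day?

Early-start (Activity 1@1, Activity 2@1, Activity 3@1, Activity 4@1, Activity 5@1) gives peak 13: d1:13  d2:10  d3:3  d4:3  d5:0  d6:0  d7:0  d8:0.
Shift Activity 3→3, Activity 4→2, Activity 5→7.
Schedule Activity 1@1, Activity 2@1, Activity 3@3, Activity 4@2, Activity 5@7: d1:4  d2:5  d3:3  d4:3  d5:3  d6:3  d7:4  d8:4 — peak 5.

5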